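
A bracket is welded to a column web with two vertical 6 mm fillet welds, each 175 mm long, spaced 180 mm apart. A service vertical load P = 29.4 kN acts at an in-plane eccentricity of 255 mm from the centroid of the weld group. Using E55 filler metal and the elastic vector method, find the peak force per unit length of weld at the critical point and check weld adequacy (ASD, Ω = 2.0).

E55XX → F_EXX = 550 MPa.
Total weld length L_w = 350 mm. Treat welds as unit-width lines.
Polar moment about centroid: J = 2[d³/12 + d(b/2)²] = 2[175³/12 + 175×90²] = 3728000 mm³.
Direct shear f_v = P/L_w = 29.4×10³ / 350 = 84 N/mm (vertical).
Torsion M = P·e = 29.4×10³ × 255 = 7497000 N·mm.
Critical point at (x, y) = (90, 87.5) from centroid. f_tx = M·y/J = 176 N/mm; f_ty = M·x/J = 181 N/mm.
Resultant f_max = √[f_tx² + (f_v + f_ty)²] = √[176² + (84 + 181)²] = 318.1 N/mm.
Capacity per unit length: r_n/Ω = (1/2.0) × 0.6 × 550 × (0.707 × 6) = 699.9 N/mm.
318.1 ≤ 699.9 → adequate.

f_max ≈ 318 N/mm; adequate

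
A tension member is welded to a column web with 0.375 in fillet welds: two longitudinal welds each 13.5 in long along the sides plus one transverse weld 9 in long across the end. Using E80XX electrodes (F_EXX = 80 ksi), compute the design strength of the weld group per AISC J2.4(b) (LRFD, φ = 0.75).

φR_n ≈ 348 kip

t_e = 0.707 × 0.375 = 0.2651 in.
R_nwl = 0.6 × 80 × 0.2651 × 27 = 343.6 kip (longitudinal, 2 welds).
R_nwt = 0.6 × 80 × 0.2651 × 9 = 114.5 kip (transverse, base value).
(i) R_nwl + R_nwt = 458.1 kip; (ii) 0.85 R_nwl + 1.5 R_nwt = 463.9 kip.
R_n = max = 463.9 kip [governs: (ii)]; φR_n = 347.9 kip.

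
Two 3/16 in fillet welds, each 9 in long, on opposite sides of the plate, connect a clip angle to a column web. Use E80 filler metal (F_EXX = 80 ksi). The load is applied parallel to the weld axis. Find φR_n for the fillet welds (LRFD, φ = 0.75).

Effective throat t_e = 0.707 × 0.1875 = 0.1326 in.
Total length L = 18 in; A_we = 0.1326 × 18 = 2.386 in².
F_nw = 0.6 F_EXX = 0.6 × 80 = 48 ksi.
φR_n = 0.75 × 48 × 2.386 = 85.9 kips.

φR_n ≈ 85.9 kips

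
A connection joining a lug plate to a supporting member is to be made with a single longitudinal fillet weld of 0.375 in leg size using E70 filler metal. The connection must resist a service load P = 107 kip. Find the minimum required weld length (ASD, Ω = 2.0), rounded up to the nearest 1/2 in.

E70XX → F_EXX = 70 ksi.
Throat t_e = 0.707 × 0.375 = 0.2651 in.
r_n/Ω = (0.6 × 70 × 0.2651) / 2.0 = 5.568 kip/in.
L_req = P / (r_n/Ω) = 107 / 5.568 = 19.22 in total.
Round up → use L = 19.5 in.

L = 19.5 in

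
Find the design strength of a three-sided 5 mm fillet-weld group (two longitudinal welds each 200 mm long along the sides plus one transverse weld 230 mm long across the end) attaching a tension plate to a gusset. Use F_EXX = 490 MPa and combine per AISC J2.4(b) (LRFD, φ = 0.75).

φR_n ≈ 534 kN

t_e = 0.707 × 5 = 3.535 mm.
R_nwl = 0.6 × 490 × 3.535 × 400 × 10⁻³ = 415.7 kN (longitudinal, 2 welds).
R_nwt = 0.6 × 490 × 3.535 × 230 × 10⁻³ = 239 kN (transverse, base value).
(i) R_nwl + R_nwt = 654.8 kN; (ii) 0.85 R_nwl + 1.5 R_nwt = 711.9 kN.
R_n = max = 711.9 kN [governs: (ii)]; φR_n = 533.9 kN.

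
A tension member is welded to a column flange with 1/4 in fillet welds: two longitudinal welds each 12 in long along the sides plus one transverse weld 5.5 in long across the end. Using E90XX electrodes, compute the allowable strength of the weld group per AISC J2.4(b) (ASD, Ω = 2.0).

E90XX → F_EXX = 90 ksi.
t_e = 0.707 × 0.25 = 0.1767 in.
R_nwl = 0.6 × 90 × 0.1767 × 24 = 229.1 kips (longitudinal, 2 welds).
R_nwt = 0.6 × 90 × 0.1767 × 5.5 = 52.49 kips (transverse, base value).
(i) R_nwl + R_nwt = 281.6 kips; (ii) 0.85 R_nwl + 1.5 R_nwt = 273.4 kips.
R_n = max = 281.6 kips [governs: (i)]; R_n/Ω = 140.8 kips.

R_n/Ω ≈ 141 kips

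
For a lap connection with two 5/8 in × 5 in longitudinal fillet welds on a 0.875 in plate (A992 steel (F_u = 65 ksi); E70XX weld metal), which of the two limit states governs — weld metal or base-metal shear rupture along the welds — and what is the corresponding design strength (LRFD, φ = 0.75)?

E70XX → F_EXX = 70 ksi.
t_e = 0.707 × 0.625 = 0.4419 in; L = 10 in.
Weld metal: φR_n = 0.75 × 0.6 × 70 × 0.4419 × 10 = 139.2 kips.
Base metal (shear rupture): φR_n = 0.75 × 0.6 × 65 × 0.875 × 10 = 255.9 kips.
Governing: weld metal.

φR_n ≈ 139 kips (weld metal governs)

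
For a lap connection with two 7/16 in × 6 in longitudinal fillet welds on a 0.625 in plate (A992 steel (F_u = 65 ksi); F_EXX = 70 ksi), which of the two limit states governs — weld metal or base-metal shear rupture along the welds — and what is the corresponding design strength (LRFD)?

t_e = 0.707 × 0.4375 = 0.3093 in; L = 12 in.
Weld metal: φR_n = 0.75 × 0.6 × 70 × 0.3093 × 12 = 116.9 kips.
Base metal (shear rupture): φR_n = 0.75 × 0.6 × 65 × 0.625 × 12 = 219.4 kips.
Governing: weld metal.

φR_n ≈ 117 kips (weld metal governs)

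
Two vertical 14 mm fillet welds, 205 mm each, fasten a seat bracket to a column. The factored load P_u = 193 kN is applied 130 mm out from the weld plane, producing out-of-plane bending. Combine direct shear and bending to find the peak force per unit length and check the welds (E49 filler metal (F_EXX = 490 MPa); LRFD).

L_w = 2 × 205 = 410 mm; section modulus (unit throat) S = 2 × L²/6 = 14010 mm².
Direct shear f_v = P/L_w = 193×10³/410 = 470.7 N/mm.
Moment M = P × e = 193×10³ × 130 = 25090000 N·mm; bending f_b = M/S = 1791 N/mm.
f_max = √(f_v² + f_b²) = √(470.7² + 1791²) = 1852 N/mm.
φr_n = 0.75 × 0.6 × 490 × (0.707 × 14) = 2183 N/mm → adequate.

f_max ≈ 1850 N/mm; adequate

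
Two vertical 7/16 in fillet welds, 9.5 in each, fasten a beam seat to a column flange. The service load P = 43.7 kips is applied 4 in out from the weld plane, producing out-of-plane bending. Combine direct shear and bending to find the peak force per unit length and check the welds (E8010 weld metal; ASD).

f_max ≈ 6.25 kip/in; adequate

E80XX → F_EXX = 80 ksi.
L_w = 2 × 9.5 = 19 in; section modulus (unit throat) S = 2 × L²/6 = 30.08 in².
Direct shear f_v = P/L_w = 43.7/19 = 2.3 kip/in.
Moment M = P × e = 43.7 × 4 = 174.8 kip·in; bending f_b = M/S = 5.811 kip/in.
f_max = √(f_v² + f_b²) = √(2.3² + 5.811²) = 6.249 kip/in.
r_n/Ω = (1/2.0) × 0.6 × 80 × (0.707 × 0.4375) = 7.423 kip/in → adequate.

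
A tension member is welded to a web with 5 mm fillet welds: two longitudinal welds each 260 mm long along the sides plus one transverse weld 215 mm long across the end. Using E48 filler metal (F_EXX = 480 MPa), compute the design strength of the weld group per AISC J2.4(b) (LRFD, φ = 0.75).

φR_n ≈ 584 kN

t_e = 0.707 × 5 = 3.535 mm.
R_nwl = 0.6 × 480 × 3.535 × 520 × 10⁻³ = 529.4 kN (longitudinal, 2 welds).
R_nwt = 0.6 × 480 × 3.535 × 215 × 10⁻³ = 218.9 kN (transverse, base value).
(i) R_nwl + R_nwt = 748.3 kN; (ii) 0.85 R_nwl + 1.5 R_nwt = 778.3 kN.
R_n = max = 778.3 kN [governs: (ii)]; φR_n = 583.7 kN.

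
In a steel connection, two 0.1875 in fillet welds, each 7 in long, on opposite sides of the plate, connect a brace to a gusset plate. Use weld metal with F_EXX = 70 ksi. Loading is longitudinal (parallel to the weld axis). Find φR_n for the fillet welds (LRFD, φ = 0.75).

Effective throat t_e = 0.707 × 0.1875 = 0.1326 in.
Total length L = 14 in; A_we = 0.1326 × 14 = 1.856 in².
F_nw = 0.6 F_EXX = 0.6 × 70 = 42 ksi.
φR_n = 0.75 × 42 × 1.856 = 58.46 kips.

φR_n ≈ 58.5 kips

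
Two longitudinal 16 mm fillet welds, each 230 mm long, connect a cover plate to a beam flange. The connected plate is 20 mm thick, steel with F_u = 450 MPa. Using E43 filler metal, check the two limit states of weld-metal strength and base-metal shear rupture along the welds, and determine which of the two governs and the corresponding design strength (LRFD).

E43XX → F_EXX = 430 MPa.
t_e = 0.707 × 16 = 11.31 mm; L = 460 mm.
Weld metal: φR_n = 0.75 × 0.6 × 430 × 11.31 × 460 × 10⁻³ = 1007 kN.
Base metal (shear rupture): φR_n = 0.75 × 0.6 × 450 × 20 × 460 × 10⁻³ = 1863 kN.
Governing: weld metal.

φR_n ≈ 1010 kN (weld metal governs)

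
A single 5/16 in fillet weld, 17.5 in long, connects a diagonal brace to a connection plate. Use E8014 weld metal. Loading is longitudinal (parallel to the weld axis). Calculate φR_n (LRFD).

φR_n ≈ 139 kips

E80XX → F_EXX = 80 ksi.
Effective throat t_e = 0.707 × 0.3125 = 0.2209 in.
Total length L = 17.5 in; A_we = 0.2209 × 17.5 = 3.866 in².
F_nw = 0.6 F_EXX = 0.6 × 80 = 48 ksi.
φR_n = 0.75 × 48 × 3.866 = 139.2 kips.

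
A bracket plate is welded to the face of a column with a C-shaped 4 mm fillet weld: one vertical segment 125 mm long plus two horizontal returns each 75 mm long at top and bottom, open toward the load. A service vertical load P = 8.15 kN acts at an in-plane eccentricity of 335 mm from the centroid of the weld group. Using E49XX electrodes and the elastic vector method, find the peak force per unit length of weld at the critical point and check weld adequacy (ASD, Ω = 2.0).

f_max ≈ 268 N/mm; adequate

E49XX → F_EXX = 490 MPa.
Total weld length L_w = 275 mm. Treat welds as unit-width lines.
Centroid: x̄ = 2×75×37.5 / 275 = 20.45 mm from the vertical weld.
Polar moment about centroid: J = I_x + I_y = [125³/12 + 2×75×62.5²] + [125×20.45² + 2(75³/12 + 75×17.05²)] = 914900 mm³.
Direct shear f_v = P/L_w = 8.15×10³ / 275 = 29.64 N/mm (vertical).
Torsion M = P·e = 8.15×10³ × 335 = 2730200 N·mm.
Critical point at (x, y) = (54.55, 62.5) from centroid. f_tx = M·y/J = 186.5 N/mm; f_ty = M·x/J = 162.8 N/mm.
Resultant f_max = √[f_tx² + (f_v + f_ty)²] = √[186.5² + (29.64 + 162.8)²] = 268 N/mm.
Capacity per unit length: r_n/Ω = (1/2.0) × 0.6 × 490 × (0.707 × 4) = 415.7 N/mm.
268 ≤ 415.7 → adequate.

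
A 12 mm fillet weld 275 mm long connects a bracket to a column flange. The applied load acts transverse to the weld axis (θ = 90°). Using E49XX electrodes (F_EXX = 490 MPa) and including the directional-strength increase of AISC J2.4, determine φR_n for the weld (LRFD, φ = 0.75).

φR_n ≈ 772 kN

t_e = 0.707 × 12 = 8.484 mm; A_we = 8.484 × 275 = 2333 mm².
Directional factor: 1.0 + 0.5 sin^1.5(90°) = 1.5.
F_nw = 0.6 × 490 × 1.5 = 441 MPa.
φR_n = 0.75 × 441 × 2333 × 10⁻³ = 771.7 kN.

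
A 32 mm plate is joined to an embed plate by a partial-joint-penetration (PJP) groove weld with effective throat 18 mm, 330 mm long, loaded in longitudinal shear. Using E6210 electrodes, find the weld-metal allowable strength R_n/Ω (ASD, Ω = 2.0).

R_n/Ω ≈ 1100 kN

E62XX → F_EXX = 620 MPa.
Effective throat (given) t_e = 18 mm.
A_we = 18 × 330 = 5940 mm².
F_nw = 0.6 F_EXX = 372 MPa.
R_n/Ω = (372 × 5940) / 2.0 × 10⁻³ = 1105 kN.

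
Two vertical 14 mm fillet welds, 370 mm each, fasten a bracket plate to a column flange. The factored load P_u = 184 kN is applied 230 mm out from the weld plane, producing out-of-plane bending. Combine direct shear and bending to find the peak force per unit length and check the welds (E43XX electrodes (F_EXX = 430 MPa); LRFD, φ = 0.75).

f_max ≈ 960 N/mm; adequate

L_w = 2 × 370 = 740 mm; section modulus (unit throat) S = 2 × L²/6 = 45630 mm².
Direct shear f_v = P/L_w = 184×10³/740 = 248.6 N/mm.
Moment M = P × e = 184×10³ × 230 = 42320000 N·mm; bending f_b = M/S = 927.4 N/mm.
f_max = √(f_v² + f_b²) = √(248.6² + 927.4²) = 960.1 N/mm.
φr_n = 0.75 × 0.6 × 430 × (0.707 × 14) = 1915 N/mm → adequate.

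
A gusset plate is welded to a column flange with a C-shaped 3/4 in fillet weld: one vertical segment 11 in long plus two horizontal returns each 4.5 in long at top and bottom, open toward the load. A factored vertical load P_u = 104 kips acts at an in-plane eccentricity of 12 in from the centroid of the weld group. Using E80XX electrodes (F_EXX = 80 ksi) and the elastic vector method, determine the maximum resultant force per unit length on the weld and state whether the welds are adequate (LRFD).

f_max ≈ 22.4 kip/in; NOT adequate

Total weld length L_w = 20 in. Treat welds as unit-width lines.
Centroid: x̄ = 2×4.5×2.25 / 20 = 1.012 in from the vertical weld.
Polar moment about centroid: J = I_x + I_y = [11³/12 + 2×4.5×5.5²] + [11×1.012² + 2(4.5³/12 + 4.5×1.238²)] = 423.4 in³.
Direct shear f_v = P/L_w = 104 / 20 = 5.2 kip/in (vertical).
Torsion M = P·e = 104 × 12 = 1248 kip·in.
Critical point at (x, y) = (3.487, 5.5) from centroid. f_tx = M·y/J = 16.21 kip/in; f_ty = M·x/J = 10.28 kip/in.
Resultant f_max = √[f_tx² + (f_v + f_ty)²] = √[16.21² + (5.2 + 10.28)²] = 22.41 kip/in.
Capacity per unit length: φr_n = 0.75 × 0.6 × 80 × (0.707 × 0.75) = 19.09 kip/in.
22.41 > 19.09 → NOT adequate.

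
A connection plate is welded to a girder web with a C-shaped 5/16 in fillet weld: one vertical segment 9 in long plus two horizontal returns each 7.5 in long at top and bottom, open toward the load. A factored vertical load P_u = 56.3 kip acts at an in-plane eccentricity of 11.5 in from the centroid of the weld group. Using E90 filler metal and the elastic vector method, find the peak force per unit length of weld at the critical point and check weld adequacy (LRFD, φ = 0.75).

f_max ≈ 10.5 kip/in; NOT adequate

E90XX → F_EXX = 90 ksi.
Total weld length L_w = 24 in. Treat welds as unit-width lines.
Centroid: x̄ = 2×7.5×3.75 / 24 = 2.344 in from the vertical weld.
Polar moment about centroid: J = I_x + I_y = [9³/12 + 2×7.5×4.5²] + [9×2.344² + 2(7.5³/12 + 7.5×1.406²)] = 513.9 in³.
Direct shear f_v = P/L_w = 56.3 / 24 = 2.346 kip/in (vertical).
Torsion M = P·e = 56.3 × 11.5 = 647.45 kip·in.
Critical point at (x, y) = (5.156, 4.5) from centroid. f_tx = M·y/J = 5.669 kip/in; f_ty = M·x/J = 6.496 kip/in.
Resultant f_max = √[f_tx² + (f_v + f_ty)²] = √[5.669² + (2.346 + 6.496)²] = 10.5 kip/in.
Capacity per unit length: φr_n = 0.75 × 0.6 × 90 × (0.707 × 0.3125) = 8.948 kip/in.
10.5 > 8.948 → NOT adequate.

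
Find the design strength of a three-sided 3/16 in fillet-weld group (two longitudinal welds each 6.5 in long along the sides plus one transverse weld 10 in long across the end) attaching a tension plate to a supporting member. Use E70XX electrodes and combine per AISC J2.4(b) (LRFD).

E70XX → F_EXX = 70 ksi.
t_e = 0.707 × 0.1875 = 0.1326 in.
R_nwl = 0.6 × 70 × 0.1326 × 13 = 72.38 kip (longitudinal, 2 welds).
R_nwt = 0.6 × 70 × 0.1326 × 10 = 55.68 kip (transverse, base value).
(i) R_nwl + R_nwt = 128.1 kip; (ii) 0.85 R_nwl + 1.5 R_nwt = 145 kip.
R_n = max = 145 kip [governs: (ii)]; φR_n = 108.8 kip.

φR_n ≈ 109 kip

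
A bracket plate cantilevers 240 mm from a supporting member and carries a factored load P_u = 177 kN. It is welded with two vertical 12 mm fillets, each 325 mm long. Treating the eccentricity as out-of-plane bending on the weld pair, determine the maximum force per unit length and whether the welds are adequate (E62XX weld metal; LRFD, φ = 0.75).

E62XX → F_EXX = 620 MPa.
L_w = 2 × 325 = 650 mm; section modulus (unit throat) S = 2 × L²/6 = 35210 mm².
Direct shear f_v = P/L_w = 177×10³/650 = 272.3 N/mm.
Moment M = P × e = 177×10³ × 240 = 42480000 N·mm; bending f_b = M/S = 1207 N/mm.
f_max = √(f_v² + f_b²) = √(272.3² + 1207²) = 1237 N/mm.
φr_n = 0.75 × 0.6 × 620 × (0.707 × 12) = 2367 N/mm → adequate.

f_max ≈ 1240 N/mm; adequate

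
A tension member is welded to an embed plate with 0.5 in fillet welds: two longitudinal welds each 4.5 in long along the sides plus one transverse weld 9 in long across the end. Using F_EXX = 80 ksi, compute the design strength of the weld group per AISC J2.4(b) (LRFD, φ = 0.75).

t_e = 0.707 × 0.5 = 0.3535 in.
R_nwl = 0.6 × 80 × 0.3535 × 9 = 152.7 kips (longitudinal, 2 welds).
R_nwt = 0.6 × 80 × 0.3535 × 9 = 152.7 kips (transverse, base value).
(i) R_nwl + R_nwt = 305.4 kips; (ii) 0.85 R_nwl + 1.5 R_nwt = 358.9 kips.
R_n = max = 358.9 kips [governs: (ii)]; φR_n = 269.2 kips.

φR_n ≈ 269 kips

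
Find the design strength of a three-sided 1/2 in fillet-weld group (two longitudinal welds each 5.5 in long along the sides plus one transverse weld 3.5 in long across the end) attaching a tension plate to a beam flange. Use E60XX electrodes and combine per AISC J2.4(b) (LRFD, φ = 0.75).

φR_n ≈ 139 kip

E60XX → F_EXX = 60 ksi.
t_e = 0.707 × 0.5 = 0.3535 in.
R_nwl = 0.6 × 60 × 0.3535 × 11 = 140 kip (longitudinal, 2 welds).
R_nwt = 0.6 × 60 × 0.3535 × 3.5 = 44.54 kip (transverse, base value).
(i) R_nwl + R_nwt = 184.5 kip; (ii) 0.85 R_nwl + 1.5 R_nwt = 185.8 kip.
R_n = max = 185.8 kip [governs: (ii)]; φR_n = 139.3 kip.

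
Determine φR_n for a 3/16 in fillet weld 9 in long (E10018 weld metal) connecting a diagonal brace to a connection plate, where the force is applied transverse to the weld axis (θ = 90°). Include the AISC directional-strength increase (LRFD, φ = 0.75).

E100XX → F_EXX = 100 ksi.
t_e = 0.707 × 0.1875 = 0.1326 in; A_we = 0.1326 × 9 = 1.193 in².
Directional factor: 1.0 + 0.5 sin^1.5(90°) = 1.5.
F_nw = 0.6 × 100 × 1.5 = 90 ksi.
φR_n = 0.75 × 90 × 1.193 = 80.53 kip.

φR_n ≈ 80.5 kip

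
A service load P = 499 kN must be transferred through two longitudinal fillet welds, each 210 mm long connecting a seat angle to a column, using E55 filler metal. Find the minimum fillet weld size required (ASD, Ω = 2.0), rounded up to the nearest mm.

E55XX → F_EXX = 550 MPa.
Total weld length L = 420 mm.
Required throat t_e = P × Ω / (0.6 F_EXX × L) = 499 × 2.0 / (0.6 × 550 × 420 × 10⁻³) = 7.201 mm.
Required leg w = t_e / 0.707 = 10.18 mm → use 11 mm.

w = 11 mm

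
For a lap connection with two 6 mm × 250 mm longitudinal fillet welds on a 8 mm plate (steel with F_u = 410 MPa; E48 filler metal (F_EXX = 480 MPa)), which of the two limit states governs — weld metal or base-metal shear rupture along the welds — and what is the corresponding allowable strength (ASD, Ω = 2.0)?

R_n/Ω ≈ 305 kN (weld metal governs)

t_e = 0.707 × 6 = 4.242 mm; L = 500 mm.
Weld metal: R_n/Ω = (1/2.0) × 0.6 × 480 × 4.242 × 500 × 10⁻³ = 305.4 kN.
Base metal (shear rupture): R_n/Ω = (1/2.0) × 0.6 × 410 × 8 × 500 × 10⁻³ = 492 kN.
Governing: weld metal.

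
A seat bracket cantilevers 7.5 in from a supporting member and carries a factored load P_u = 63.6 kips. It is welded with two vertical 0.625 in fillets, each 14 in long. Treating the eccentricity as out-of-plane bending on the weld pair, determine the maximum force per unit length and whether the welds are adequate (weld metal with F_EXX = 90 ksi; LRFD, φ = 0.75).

f_max ≈ 7.65 kip/in; adequate

L_w = 2 × 14 = 28 in; section modulus (unit throat) S = 2 × L²/6 = 65.33 in².
Direct shear f_v = P/L_w = 63.6/28 = 2.271 kip/in.
Moment M = P × e = 63.6 × 7.5 = 477 kip·in; bending f_b = M/S = 7.301 kip/in.
f_max = √(f_v² + f_b²) = √(2.271² + 7.301²) = 7.646 kip/in.
φr_n = 0.75 × 0.6 × 90 × (0.707 × 0.625) = 17.9 kip/in → adequate.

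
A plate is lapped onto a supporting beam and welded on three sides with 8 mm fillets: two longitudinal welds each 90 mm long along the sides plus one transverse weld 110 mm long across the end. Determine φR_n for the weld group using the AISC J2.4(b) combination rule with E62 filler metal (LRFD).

E62XX → F_EXX = 620 MPa.
t_e = 0.707 × 8 = 5.656 mm.
R_nwl = 0.6 × 620 × 5.656 × 180 × 10⁻³ = 378.7 kN (longitudinal, 2 welds).
R_nwt = 0.6 × 620 × 5.656 × 110 × 10⁻³ = 231.4 kN (transverse, base value).
(i) R_nwl + R_nwt = 610.2 kN; (ii) 0.85 R_nwl + 1.5 R_nwt = 669.1 kN.
R_n = max = 669.1 kN [governs: (ii)]; φR_n = 501.8 kN.

φR_n ≈ 502 kN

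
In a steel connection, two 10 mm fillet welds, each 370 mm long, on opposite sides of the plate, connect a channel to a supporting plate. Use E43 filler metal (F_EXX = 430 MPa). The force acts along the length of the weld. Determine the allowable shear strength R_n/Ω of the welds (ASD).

Effective throat t_e = 0.707 × 10 = 7.07 mm.
Total length L = 740 mm; A_we = 7.07 × 740 = 5232 mm².
F_nw = 0.6 F_EXX = 0.6 × 430 = 258 MPa.
R_n = 258 × 5232 × 10⁻³ = 1350 kN; R_n/Ω = 1350/2.0 = 674.9 kN.

R_n/Ω ≈ 675 kN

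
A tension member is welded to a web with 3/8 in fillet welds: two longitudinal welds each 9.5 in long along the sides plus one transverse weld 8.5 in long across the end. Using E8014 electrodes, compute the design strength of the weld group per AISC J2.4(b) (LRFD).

φR_n ≈ 276 kip

E80XX → F_EXX = 80 ksi.
t_e = 0.707 × 0.375 = 0.2651 in.
R_nwl = 0.6 × 80 × 0.2651 × 19 = 241.8 kip (longitudinal, 2 welds).
R_nwt = 0.6 × 80 × 0.2651 × 8.5 = 108.2 kip (transverse, base value).
(i) R_nwl + R_nwt = 350 kip; (ii) 0.85 R_nwl + 1.5 R_nwt = 367.8 kip.
R_n = max = 367.8 kip [governs: (ii)]; φR_n = 275.8 kip.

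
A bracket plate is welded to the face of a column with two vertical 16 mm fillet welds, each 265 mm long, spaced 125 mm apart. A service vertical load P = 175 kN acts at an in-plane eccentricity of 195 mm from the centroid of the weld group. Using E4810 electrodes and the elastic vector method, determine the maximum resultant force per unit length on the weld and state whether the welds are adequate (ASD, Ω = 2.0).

E48XX → F_EXX = 480 MPa.
Total weld length L_w = 530 mm. Treat welds as unit-width lines.
Polar moment about centroid: J = 2[d³/12 + d(b/2)²] = 2[265³/12 + 265×62.5²] = 5172000 mm³.
Direct shear f_v = P/L_w = 175×10³ / 530 = 330.2 N/mm (vertical).
Torsion M = P·e = 175×10³ × 195 = 34125000 N·mm.
Critical point at (x, y) = (62.5, 132.5) from centroid. f_tx = M·y/J = 874.3 N/mm; f_ty = M·x/J = 412.4 N/mm.
Resultant f_max = √[f_tx² + (f_v + f_ty)²] = √[874.3² + (330.2 + 412.4)²] = 1147 N/mm.
Capacity per unit length: r_n/Ω = (1/2.0) × 0.6 × 480 × (0.707 × 16) = 1629 N/mm.
1147 ≤ 1629 → adequate.

f_max ≈ 1150 N/mm; adequate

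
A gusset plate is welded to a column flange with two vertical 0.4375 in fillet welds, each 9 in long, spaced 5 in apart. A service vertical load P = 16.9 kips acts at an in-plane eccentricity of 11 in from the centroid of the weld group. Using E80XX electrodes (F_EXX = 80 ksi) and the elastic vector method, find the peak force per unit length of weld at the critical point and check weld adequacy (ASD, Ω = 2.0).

Total weld length L_w = 18 in. Treat welds as unit-width lines.
Polar moment about centroid: J = 2[d³/12 + d(b/2)²] = 2[9³/12 + 9×2.5²] = 234 in³.
Direct shear f_v = P/L_w = 16.9 / 18 = 0.9389 kip/in (vertical).
Torsion M = P·e = 16.9 × 11 = 185.9 kip·in.
Critical point at (x, y) = (2.5, 4.5) from centroid. f_tx = M·y/J = 3.575 kip/in; f_ty = M·x/J = 1.986 kip/in.
Resultant f_max = √[f_tx² + (f_v + f_ty)²] = √[3.575² + (0.9389 + 1.986)²] = 4.619 kip/in.
Capacity per unit length: r_n/Ω = (1/2.0) × 0.6 × 80 × (0.707 × 0.4375) = 7.423 kip/in.
4.619 ≤ 7.423 → adequate.

f_max ≈ 4.62 kip/in; adequate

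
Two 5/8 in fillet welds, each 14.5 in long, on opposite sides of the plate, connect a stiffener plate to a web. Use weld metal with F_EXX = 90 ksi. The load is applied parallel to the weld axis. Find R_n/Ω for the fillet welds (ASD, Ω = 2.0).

Effective throat t_e = 0.707 × 0.625 = 0.4419 in.
Total length L = 29 in; A_we = 0.4419 × 29 = 12.81 in².
F_nw = 0.6 F_EXX = 0.6 × 90 = 54 ksi.
R_n = 54 × 12.81 = 692 kip; R_n/Ω = 692/2.0 = 346 kip.

R_n/Ω ≈ 346 kip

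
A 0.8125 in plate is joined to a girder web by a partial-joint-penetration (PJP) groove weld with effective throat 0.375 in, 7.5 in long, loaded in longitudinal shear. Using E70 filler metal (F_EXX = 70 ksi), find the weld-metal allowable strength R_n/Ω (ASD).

Effective throat (given) t_e = 0.375 in.
A_we = 0.375 × 7.5 = 2.812 in².
F_nw = 0.6 F_EXX = 42 ksi.
R_n/Ω = (42 × 2.812) / 2.0 = 59.06 kips.

R_n/Ω ≈ 59.1 kips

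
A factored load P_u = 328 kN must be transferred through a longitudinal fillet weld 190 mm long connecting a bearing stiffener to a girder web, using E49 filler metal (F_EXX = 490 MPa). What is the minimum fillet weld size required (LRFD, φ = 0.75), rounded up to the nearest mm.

Total weld length L = 190 mm.
Required throat t_e = P_u / (φ × 0.6 F_EXX × L) = 328 / (0.75 × 0.6 × 490 × 190 × 10⁻³) = 7.829 mm.
Required leg w = t_e / 0.707 = 11.07 mm → use 12 mm.

w = 12 mm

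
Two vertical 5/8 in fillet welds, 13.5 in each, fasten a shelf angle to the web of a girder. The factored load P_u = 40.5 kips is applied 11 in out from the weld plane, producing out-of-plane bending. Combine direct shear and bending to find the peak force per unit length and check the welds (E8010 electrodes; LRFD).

f_max ≈ 7.49 kip/in; adequate

E80XX → F_EXX = 80 ksi.
L_w = 2 × 13.5 = 27 in; section modulus (unit throat) S = 2 × L²/6 = 60.75 in².
Direct shear f_v = P/L_w = 40.5/27 = 1.5 kip/in.
Moment M = P × e = 40.5 × 11 = 445.5 kip·in; bending f_b = M/S = 7.333 kip/in.
f_max = √(f_v² + f_b²) = √(1.5² + 7.333²) = 7.485 kip/in.
φr_n = 0.75 × 0.6 × 80 × (0.707 × 0.625) = 15.91 kip/in → adequate.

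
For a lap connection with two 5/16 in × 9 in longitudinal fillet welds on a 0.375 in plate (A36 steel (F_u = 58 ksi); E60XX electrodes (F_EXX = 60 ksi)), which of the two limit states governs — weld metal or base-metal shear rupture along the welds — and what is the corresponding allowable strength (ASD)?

t_e = 0.707 × 0.3125 = 0.2209 in; L = 18 in.
Weld metal: R_n/Ω = (1/2.0) × 0.6 × 60 × 0.2209 × 18 = 71.58 kips.
Base metal (shear rupture): R_n/Ω = (1/2.0) × 0.6 × 58 × 0.375 × 18 = 117.4 kips.
Governing: weld metal.

R_n/Ω ≈ 71.6 kips (weld metal governs)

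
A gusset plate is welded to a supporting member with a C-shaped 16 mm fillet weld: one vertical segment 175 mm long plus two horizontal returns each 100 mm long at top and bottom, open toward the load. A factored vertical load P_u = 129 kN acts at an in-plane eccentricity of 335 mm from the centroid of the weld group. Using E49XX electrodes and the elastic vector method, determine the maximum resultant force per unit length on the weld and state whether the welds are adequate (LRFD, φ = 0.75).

f_max ≈ 2310 N/mm; adequate

E49XX → F_EXX = 490 MPa.
Total weld length L_w = 375 mm. Treat welds as unit-width lines.
Centroid: x̄ = 2×100×50 / 375 = 26.67 mm from the vertical weld.
Polar moment about centroid: J = I_x + I_y = [175³/12 + 2×100×87.5²] + [175×26.67² + 2(100³/12 + 100×23.33²)] = 2378000 mm³.
Direct shear f_v = P/L_w = 129×10³ / 375 = 344 N/mm (vertical).
Torsion M = P·e = 129×10³ × 335 = 43215000 N·mm.
Critical point at (x, y) = (73.33, 87.5) from centroid. f_tx = M·y/J = 1590 N/mm; f_ty = M·x/J = 1333 N/mm.
Resultant f_max = √[f_tx² + (f_v + f_ty)²] = √[1590² + (344 + 1333)²] = 2311 N/mm.
Capacity per unit length: φr_n = 0.75 × 0.6 × 490 × (0.707 × 16) = 2494 N/mm.
2311 ≤ 2494 → adequate.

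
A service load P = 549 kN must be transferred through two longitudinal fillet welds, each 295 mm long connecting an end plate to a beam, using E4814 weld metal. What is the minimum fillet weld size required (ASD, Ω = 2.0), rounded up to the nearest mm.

E48XX → F_EXX = 480 MPa.
Total weld length L = 590 mm.
Required throat t_e = P × Ω / (0.6 F_EXX × L) = 549 × 2.0 / (0.6 × 480 × 590 × 10⁻³) = 6.462 mm.
Required leg w = t_e / 0.707 = 9.14 mm → use 10 mm.

w = 10 mm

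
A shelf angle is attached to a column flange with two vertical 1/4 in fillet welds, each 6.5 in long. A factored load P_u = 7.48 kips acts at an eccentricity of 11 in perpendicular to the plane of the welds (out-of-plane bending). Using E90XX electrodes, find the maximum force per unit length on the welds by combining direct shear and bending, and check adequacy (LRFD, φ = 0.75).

E90XX → F_EXX = 90 ksi.
L_w = 2 × 6.5 = 13 in; section modulus (unit throat) S = 2 × L²/6 = 14.08 in².
Direct shear f_v = P/L_w = 7.48/13 = 0.5754 kip/in.
Moment M = P × e = 7.48 × 11 = 82.28 kip·in; bending f_b = M/S = 5.842 kip/in.
f_max = √(f_v² + f_b²) = √(0.5754² + 5.842²) = 5.871 kip/in.
φr_n = 0.75 × 0.6 × 90 × (0.707 × 0.25) = 7.158 kip/in → adequate.

f_max ≈ 5.87 kip/in; adequate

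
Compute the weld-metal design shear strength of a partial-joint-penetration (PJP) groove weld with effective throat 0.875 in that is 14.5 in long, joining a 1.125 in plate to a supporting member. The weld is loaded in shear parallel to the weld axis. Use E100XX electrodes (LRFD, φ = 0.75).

E100XX → F_EXX = 100 ksi.
Effective throat (given) t_e = 0.875 in.
A_we = 0.875 × 14.5 = 12.69 in².
F_nw = 0.6 F_EXX = 60 ksi.
φR_n = 0.75 × 60 × 12.69 = 570.9 kips.

φR_n ≈ 571 kips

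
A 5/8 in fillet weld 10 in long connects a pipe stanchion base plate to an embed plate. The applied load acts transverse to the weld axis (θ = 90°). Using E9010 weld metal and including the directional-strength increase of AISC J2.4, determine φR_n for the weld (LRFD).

φR_n ≈ 268 kips

E90XX → F_EXX = 90 ksi.
t_e = 0.707 × 0.625 = 0.4419 in; A_we = 0.4419 × 10 = 4.419 in².
Directional factor: 1.0 + 0.5 sin^1.5(90°) = 1.5.
F_nw = 0.6 × 90 × 1.5 = 81 ksi.
φR_n = 0.75 × 81 × 4.419 = 268.4 kips.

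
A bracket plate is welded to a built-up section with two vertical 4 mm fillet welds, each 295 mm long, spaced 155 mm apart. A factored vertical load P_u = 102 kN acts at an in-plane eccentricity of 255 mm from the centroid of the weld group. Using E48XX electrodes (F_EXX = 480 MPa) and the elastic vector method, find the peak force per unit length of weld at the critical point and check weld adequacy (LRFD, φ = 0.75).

Total weld length L_w = 590 mm. Treat welds as unit-width lines.
Polar moment about centroid: J = 2[d³/12 + d(b/2)²] = 2[295³/12 + 295×77.5²] = 7822000 mm³.
Direct shear f_v = P/L_w = 102×10³ / 590 = 172.9 N/mm (vertical).
Torsion M = P·e = 102×10³ × 255 = 26010000 N·mm.
Critical point at (x, y) = (77.5, 147.5) from centroid. f_tx = M·y/J = 490.4 N/mm; f_ty = M·x/J = 257.7 N/mm.
Resultant f_max = √[f_tx² + (f_v + f_ty)²] = √[490.4² + (172.9 + 257.7)²] = 652.6 N/mm.
Capacity per unit length: φr_n = 0.75 × 0.6 × 480 × (0.707 × 4) = 610.8 N/mm.
652.6 > 610.8 → NOT adequate.

f_max ≈ 653 N/mm; NOT adequate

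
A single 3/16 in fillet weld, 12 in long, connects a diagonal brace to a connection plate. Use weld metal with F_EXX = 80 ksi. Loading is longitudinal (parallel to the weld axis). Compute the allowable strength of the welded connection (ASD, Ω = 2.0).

Effective throat t_e = 0.707 × 0.1875 = 0.1326 in.
Total length L = 12 in; A_we = 0.1326 × 12 = 1.591 in².
F_nw = 0.6 F_EXX = 0.6 × 80 = 48 ksi.
R_n = 48 × 1.591 = 76.36 kips; R_n/Ω = 76.36/2.0 = 38.18 kips.

R_n/Ω ≈ 38.2 kips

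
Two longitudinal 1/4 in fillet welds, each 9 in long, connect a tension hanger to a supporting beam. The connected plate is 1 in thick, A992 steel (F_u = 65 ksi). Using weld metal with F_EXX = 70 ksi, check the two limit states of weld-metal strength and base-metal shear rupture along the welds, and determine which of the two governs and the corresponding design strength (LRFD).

t_e = 0.707 × 0.25 = 0.1767 in; L = 18 in.
Weld metal: φR_n = 0.75 × 0.6 × 70 × 0.1767 × 18 = 100.2 kip.
Base metal (shear rupture): φR_n = 0.75 × 0.6 × 65 × 1 × 18 = 526.5 kip.
Governing: weld metal.

φR_n ≈ 100 kip (weld metal governs)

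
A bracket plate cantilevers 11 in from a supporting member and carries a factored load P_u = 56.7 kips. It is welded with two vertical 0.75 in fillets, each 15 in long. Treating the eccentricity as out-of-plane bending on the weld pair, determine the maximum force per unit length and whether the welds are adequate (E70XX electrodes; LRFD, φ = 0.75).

f_max ≈ 8.53 kip/in; adequate

E70XX → F_EXX = 70 ksi.
L_w = 2 × 15 = 30 in; section modulus (unit throat) S = 2 × L²/6 = 75 in².
Direct shear f_v = P/L_w = 56.7/30 = 1.89 kip/in.
Moment M = P × e = 56.7 × 11 = 623.7 kip·in; bending f_b = M/S = 8.316 kip/in.
f_max = √(f_v² + f_b²) = √(1.89² + 8.316²) = 8.528 kip/in.
φr_n = 0.75 × 0.6 × 70 × (0.707 × 0.75) = 16.7 kip/in → adequate.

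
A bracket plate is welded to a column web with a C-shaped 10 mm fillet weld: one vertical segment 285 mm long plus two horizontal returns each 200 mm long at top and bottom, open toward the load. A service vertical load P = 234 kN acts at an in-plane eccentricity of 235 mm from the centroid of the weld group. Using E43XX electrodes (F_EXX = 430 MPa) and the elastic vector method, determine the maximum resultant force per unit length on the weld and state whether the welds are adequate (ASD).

Total weld length L_w = 685 mm. Treat welds as unit-width lines.
Centroid: x̄ = 2×200×100 / 685 = 58.39 mm from the vertical weld.
Polar moment about centroid: J = I_x + I_y = [285³/12 + 2×200×142.5²] + [285×58.39² + 2(200³/12 + 200×41.61²)] = 13050000 mm³.
Direct shear f_v = P/L_w = 234×10³ / 685 = 341.6 N/mm (vertical).
Torsion M = P·e = 234×10³ × 235 = 54990000 N·mm.
Critical point at (x, y) = (141.6, 142.5) from centroid. f_tx = M·y/J = 600.5 N/mm; f_ty = M·x/J = 596.7 N/mm.
Resultant f_max = √[f_tx² + (f_v + f_ty)²] = √[600.5² + (341.6 + 596.7)²] = 1114 N/mm.
Capacity per unit length: r_n/Ω = (1/2.0) × 0.6 × 430 × (0.707 × 10) = 912 N/mm.
1114 > 912 → NOT adequate.

f_max ≈ 1110 N/mm; NOT adequate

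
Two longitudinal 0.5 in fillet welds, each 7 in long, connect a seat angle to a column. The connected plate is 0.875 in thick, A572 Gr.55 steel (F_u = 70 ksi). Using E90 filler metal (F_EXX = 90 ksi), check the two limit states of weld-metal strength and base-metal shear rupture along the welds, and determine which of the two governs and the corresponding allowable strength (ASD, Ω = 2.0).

t_e = 0.707 × 0.5 = 0.3535 in; L = 14 in.
Weld metal: R_n/Ω = (1/2.0) × 0.6 × 90 × 0.3535 × 14 = 133.6 kips.
Base metal (shear rupture): R_n/Ω = (1/2.0) × 0.6 × 70 × 0.875 × 14 = 257.2 kips.
Governing: weld metal.

R_n/Ω ≈ 134 kips (weld metal governs)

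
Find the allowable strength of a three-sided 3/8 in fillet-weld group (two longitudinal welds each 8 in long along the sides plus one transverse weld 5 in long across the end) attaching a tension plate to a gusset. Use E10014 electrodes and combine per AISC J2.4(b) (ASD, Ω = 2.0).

R_n/Ω ≈ 168 kips

E100XX → F_EXX = 100 ksi.
t_e = 0.707 × 0.375 = 0.2651 in.
R_nwl = 0.6 × 100 × 0.2651 × 16 = 254.5 kips (longitudinal, 2 welds).
R_nwt = 0.6 × 100 × 0.2651 × 5 = 79.54 kips (transverse, base value).
(i) R_nwl + R_nwt = 334.1 kips; (ii) 0.85 R_nwl + 1.5 R_nwt = 335.6 kips.
R_n = max = 335.6 kips [governs: (ii)]; R_n/Ω = 167.8 kips.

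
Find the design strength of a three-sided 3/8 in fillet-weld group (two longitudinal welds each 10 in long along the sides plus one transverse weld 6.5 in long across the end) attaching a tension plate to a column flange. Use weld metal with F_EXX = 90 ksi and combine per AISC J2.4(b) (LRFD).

t_e = 0.707 × 0.375 = 0.2651 in.
R_nwl = 0.6 × 90 × 0.2651 × 20 = 286.3 kip (longitudinal, 2 welds).
R_nwt = 0.6 × 90 × 0.2651 × 6.5 = 93.06 kip (transverse, base value).
(i) R_nwl + R_nwt = 379.4 kip; (ii) 0.85 R_nwl + 1.5 R_nwt = 383 kip.
R_n = max = 383 kip [governs: (ii)]; φR_n = 287.2 kip.

φR_n ≈ 287 kip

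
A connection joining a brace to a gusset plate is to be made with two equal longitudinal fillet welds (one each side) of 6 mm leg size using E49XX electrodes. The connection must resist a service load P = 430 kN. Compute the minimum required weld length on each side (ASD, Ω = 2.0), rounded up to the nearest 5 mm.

E49XX → F_EXX = 490 MPa.
Throat t_e = 0.707 × 6 = 4.242 mm.
r_n/Ω = (0.6 × 490 × 4.242) / 2.0 = 623.6 N/mm = 0.6236 kN/mm.
L_req = P / (r_n/Ω) = 430 / 0.6236 = 689.6 mm total.
Per side: 689.6 / 2 = 344.8 mm.
Round up → use L = 345 mm on each side.

L = 345 mm on each side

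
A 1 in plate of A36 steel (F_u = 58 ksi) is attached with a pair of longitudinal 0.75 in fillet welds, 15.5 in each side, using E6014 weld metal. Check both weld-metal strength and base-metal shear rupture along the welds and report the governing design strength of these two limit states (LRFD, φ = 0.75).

φR_n ≈ 444 kips (weld metal governs)

E60XX → F_EXX = 60 ksi.
t_e = 0.707 × 0.75 = 0.5302 in; L = 31 in.
Weld metal: φR_n = 0.75 × 0.6 × 60 × 0.5302 × 31 = 443.8 kips.
Base metal (shear rupture): φR_n = 0.75 × 0.6 × 58 × 1 × 31 = 809.1 kips.
Governing: weld metal.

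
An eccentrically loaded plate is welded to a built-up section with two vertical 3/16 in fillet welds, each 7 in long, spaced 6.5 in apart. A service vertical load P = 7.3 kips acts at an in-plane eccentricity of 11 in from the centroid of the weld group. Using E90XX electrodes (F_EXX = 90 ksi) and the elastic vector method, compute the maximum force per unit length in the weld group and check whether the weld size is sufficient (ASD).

Total weld length L_w = 14 in. Treat welds as unit-width lines.
Polar moment about centroid: J = 2[d³/12 + d(b/2)²] = 2[7³/12 + 7×3.25²] = 205 in³.
Direct shear f_v = P/L_w = 7.3 / 14 = 0.5214 kip/in (vertical).
Torsion M = P·e = 7.3 × 11 = 80.3 kip·in.
Critical point at (x, y) = (3.25, 3.5) from centroid. f_tx = M·y/J = 1.371 kip/in; f_ty = M·x/J = 1.273 kip/in.
Resultant f_max = √[f_tx² + (f_v + f_ty)²] = √[1.371² + (0.5214 + 1.273)²] = 2.258 kip/in.
Capacity per unit length: r_n/Ω = (1/2.0) × 0.6 × 90 × (0.707 × 0.1875) = 3.579 kip/in.
2.258 ≤ 3.579 → adequate.

f_max ≈ 2.26 kip/in; adequate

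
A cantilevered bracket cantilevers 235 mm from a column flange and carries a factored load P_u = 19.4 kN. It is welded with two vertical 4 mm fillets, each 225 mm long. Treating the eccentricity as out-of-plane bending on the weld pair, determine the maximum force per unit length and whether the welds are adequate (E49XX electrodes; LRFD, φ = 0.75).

f_max ≈ 274 N/mm; adequate

E49XX → F_EXX = 490 MPa.
L_w = 2 × 225 = 450 mm; section modulus (unit throat) S = 2 × L²/6 = 16880 mm².
Direct shear f_v = P/L_w = 19.4×10³/450 = 43.11 N/mm.
Moment M = P × e = 19.4×10³ × 235 = 4559000 N·mm; bending f_b = M/S = 270.2 N/mm.
f_max = √(f_v² + f_b²) = √(43.11² + 270.2²) = 273.6 N/mm.
φr_n = 0.75 × 0.6 × 490 × (0.707 × 4) = 623.6 N/mm → adequate.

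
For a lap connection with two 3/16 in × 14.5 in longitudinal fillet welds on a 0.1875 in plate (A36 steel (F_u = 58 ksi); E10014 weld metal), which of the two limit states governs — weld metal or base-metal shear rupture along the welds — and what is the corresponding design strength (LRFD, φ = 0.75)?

E100XX → F_EXX = 100 ksi.
t_e = 0.707 × 0.1875 = 0.1326 in; L = 29 in.
Weld metal: φR_n = 0.75 × 0.6 × 100 × 0.1326 × 29 = 173 kip.
Base metal (shear rupture): φR_n = 0.75 × 0.6 × 58 × 0.1875 × 29 = 141.9 kip.
Governing: base-metal shear rupture.

φR_n ≈ 142 kip (base-metal shear rupture governs)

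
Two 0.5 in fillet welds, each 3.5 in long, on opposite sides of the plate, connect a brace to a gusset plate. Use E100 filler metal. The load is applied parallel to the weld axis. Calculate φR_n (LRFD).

φR_n ≈ 111 kip

E100XX → F_EXX = 100 ksi.
Effective throat t_e = 0.707 × 0.5 = 0.3535 in.
Total length L = 7 in; A_we = 0.3535 × 7 = 2.474 in².
F_nw = 0.6 F_EXX = 0.6 × 100 = 60 ksi.
φR_n = 0.75 × 60 × 2.474 = 111.4 kip.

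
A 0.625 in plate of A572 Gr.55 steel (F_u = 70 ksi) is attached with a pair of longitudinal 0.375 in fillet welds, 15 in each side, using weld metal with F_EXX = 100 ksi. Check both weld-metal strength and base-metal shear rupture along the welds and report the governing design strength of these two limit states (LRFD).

t_e = 0.707 × 0.375 = 0.2651 in; L = 30 in.
Weld metal: φR_n = 0.75 × 0.6 × 100 × 0.2651 × 30 = 357.9 kip.
Base metal (shear rupture): φR_n = 0.75 × 0.6 × 70 × 0.625 × 30 = 590.6 kip.
Governing: weld metal.

φR_n ≈ 358 kip (weld metal governs)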